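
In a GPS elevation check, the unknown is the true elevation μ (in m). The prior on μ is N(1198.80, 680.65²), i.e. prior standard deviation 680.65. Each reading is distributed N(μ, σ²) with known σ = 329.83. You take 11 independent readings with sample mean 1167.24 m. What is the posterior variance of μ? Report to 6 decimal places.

For Normal data with known variance σ², a Normal(μ₀, σ₀²) prior on μ is conjugate. Posterior precision = 1/σ₀² + n/σ²; posterior mean is the precision-weighted average of μ₀ and x̄.
σ₀² = 680.65² = 463284.4225, σ² = 329.83² = 108787.8289; σ² + n·σ₀² = 108787.8289 + 11·463284.4225 = 5204916.4764.
Posterior precision = 1/σ₀² + n/σ² = 1/463284.4225 + 11/108787.8289 = (σ² + n·σ₀²)/(σ₀²σ²) = 5204916.4764/(463284.4225·108787.8289); posterior variance σₙ² = σ₀²σ²/(σ² + n·σ₀²) = 463284.4225·108787.8289/5204916.4764 = 9683.096110.

9683.096110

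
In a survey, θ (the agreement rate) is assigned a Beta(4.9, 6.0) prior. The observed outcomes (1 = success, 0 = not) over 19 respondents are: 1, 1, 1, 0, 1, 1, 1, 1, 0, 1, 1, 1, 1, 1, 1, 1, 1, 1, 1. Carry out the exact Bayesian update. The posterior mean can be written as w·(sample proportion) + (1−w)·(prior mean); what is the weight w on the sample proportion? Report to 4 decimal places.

0.6355

The Beta prior is conjugate to a Binomial/Bernoulli likelihood; the update adds successes to α and failures to β.
Posterior mean = (α₀+k)/(α₀+β₀+n) = [n/(α₀+β₀+n)]·(k/n) + [(α₀+β₀)/(α₀+β₀+n)]·α₀/(α₀+β₀), so only n and the prior enter the weight.
The weight on the data is w = n/(α₀+β₀+n) = 19/(4.9+6.0+19) = 19/29.9 = 0.6355.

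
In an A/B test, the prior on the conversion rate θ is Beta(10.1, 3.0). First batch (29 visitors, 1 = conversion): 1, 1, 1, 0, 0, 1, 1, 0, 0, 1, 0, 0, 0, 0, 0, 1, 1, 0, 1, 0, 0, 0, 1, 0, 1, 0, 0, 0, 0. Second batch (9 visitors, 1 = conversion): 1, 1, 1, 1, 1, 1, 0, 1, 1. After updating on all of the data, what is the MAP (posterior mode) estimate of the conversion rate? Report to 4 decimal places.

The Beta prior is conjugate to a Binomial/Bernoulli likelihood; the update adds successes to α and failures to β.
After batch 1: Beta(10.1+11, 3.0+18) = Beta(21.1, 21.0).
After batch 2: Beta(21.1+8, 21.0+1) = Beta(29.1, 22.0).
Mode of Beta(a,b) for a,b>1 is (a−1)/(a+b−2) = 28.1/49.1 = 0.5723.

0.5723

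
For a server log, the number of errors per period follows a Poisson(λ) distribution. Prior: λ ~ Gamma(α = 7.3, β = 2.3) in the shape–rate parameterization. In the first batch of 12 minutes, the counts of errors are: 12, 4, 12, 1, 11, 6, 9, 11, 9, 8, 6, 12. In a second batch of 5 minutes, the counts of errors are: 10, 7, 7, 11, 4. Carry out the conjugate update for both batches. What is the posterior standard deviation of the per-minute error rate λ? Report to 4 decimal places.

0.6288

With a Gamma(shape α, rate β) prior, the Poisson likelihood is conjugate: the posterior is Gamma(α + ΣXᵢ, β + n).
Batch 1: sum of counts S = 101 over n = 12 minutes.
After batch 1: Gamma(α+S, β+n) = Gamma(7.3+101, 2.3+12) = Gamma(108.3, 14.3).
Batch 2: sum of counts S = 39 over n = 5 minutes.
After batch 2: Gamma(α+S, β+n) = Gamma(108.3+39, 14.3+5) = Gamma(147.3, 19.3).
SD = √α/β = √147.3/19.3 = 0.6288.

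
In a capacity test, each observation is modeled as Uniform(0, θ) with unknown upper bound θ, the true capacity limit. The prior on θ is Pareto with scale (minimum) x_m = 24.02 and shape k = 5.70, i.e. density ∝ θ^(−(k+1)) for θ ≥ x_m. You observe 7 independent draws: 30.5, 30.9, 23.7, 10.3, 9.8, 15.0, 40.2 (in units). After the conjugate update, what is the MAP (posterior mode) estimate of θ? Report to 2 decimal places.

40.20

A Pareto(scale x_m, shape k) prior on the upper bound θ of Uniform(0, θ) is conjugate: posterior is Pareto(max(x_m, max xᵢ), k + n).
Sample maximum = 40.2; prior scale x_m = 24.02 → posterior scale = max = 40.20.
Posterior shape = 5.70 + 7 = 12.70.
The Pareto density is decreasing on [x_m, ∞), so the mode is x_m = 40.20.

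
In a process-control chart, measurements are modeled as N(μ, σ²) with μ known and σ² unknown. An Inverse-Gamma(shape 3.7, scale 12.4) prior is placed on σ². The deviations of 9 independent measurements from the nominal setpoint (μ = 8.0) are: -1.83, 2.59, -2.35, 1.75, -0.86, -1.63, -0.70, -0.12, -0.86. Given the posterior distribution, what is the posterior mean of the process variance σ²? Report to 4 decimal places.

3.3391

With known mean μ and an Inverse-Gamma(α, β) prior on σ², the Normal likelihood is conjugate: posterior is Inv-Gamma(α + n/2, β + Σ(xᵢ−μ)²/2).
Σ(xᵢ−μ)² = (-1.83)² + (2.59)² + (-2.35)² + (1.75)² + (-0.86)² + (-1.63)² + (-0.70)² + (-0.12)² + (-0.86)² = 23.2825.
Posterior: Inv-Gamma(3.7 + 9/2, 12.4 + 23.2825/2) = Inv-Gamma(8.20, 24.04125).
E[σ²|data] = β/(α−1) = 24.04125/7.20 = 3.3391.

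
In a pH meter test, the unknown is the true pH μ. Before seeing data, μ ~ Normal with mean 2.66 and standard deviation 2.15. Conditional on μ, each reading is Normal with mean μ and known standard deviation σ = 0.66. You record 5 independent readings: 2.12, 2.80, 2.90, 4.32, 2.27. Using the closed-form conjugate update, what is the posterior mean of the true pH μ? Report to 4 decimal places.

2.8779

For Normal data with known variance σ², a Normal(μ₀, σ₀²) prior on μ is conjugate. Posterior precision = 1/σ₀² + n/σ²; posterior mean is the precision-weighted average of μ₀ and x̄.
Σxᵢ = 2.12 + 2.80 + 2.90 + 4.32 + 2.27 = 14.41, so n·x̄ = 14.41.
σ₀² = 2.15² = 4.6225, σ² = 0.66² = 0.4356; σ² + n·σ₀² = 0.4356 + 5·4.6225 = 23.5481.
Posterior mean = (μ₀/σ₀² + n·x̄/σ²)/(1/σ₀² + n/σ²) = (σ²·μ₀ + σ₀²·n·x̄)/(σ² + n·σ₀²) = (0.4356·2.66 + 4.6225·14.41)/23.5481 = 67.768921/23.5481 = 2.8779.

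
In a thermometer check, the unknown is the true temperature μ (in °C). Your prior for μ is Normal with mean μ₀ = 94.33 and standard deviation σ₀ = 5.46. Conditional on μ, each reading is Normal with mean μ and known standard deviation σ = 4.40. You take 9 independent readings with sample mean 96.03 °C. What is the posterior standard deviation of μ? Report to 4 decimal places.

1.4165

For Normal data with known variance σ², a Normal(μ₀, σ₀²) prior on μ is conjugate. Posterior precision = 1/σ₀² + n/σ²; posterior mean is the precision-weighted average of μ₀ and x̄.
σ₀² = 5.46² = 29.8116, σ² = 4.40² = 19.36; σ² + n·σ₀² = 19.36 + 9·29.8116 = 287.6644.
Posterior precision = 1/σ₀² + n/σ² = 1/29.8116 + 9/19.36 = (σ² + n·σ₀²)/(σ₀²σ²) = 287.6644/(29.8116·19.36); posterior variance σₙ² = σ₀²σ²/(σ² + n·σ₀²) = 29.8116·19.36/287.6644 = 2.006340.
Posterior SD = √σₙ² = √(29.8116·19.36/287.6644) = 1.4165.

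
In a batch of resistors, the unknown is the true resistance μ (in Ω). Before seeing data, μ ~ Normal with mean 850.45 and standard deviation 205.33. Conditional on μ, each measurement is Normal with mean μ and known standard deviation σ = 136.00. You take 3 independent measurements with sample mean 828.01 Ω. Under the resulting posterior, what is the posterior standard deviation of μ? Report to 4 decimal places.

For Normal data with known variance σ², a Normal(μ₀, σ₀²) prior on μ is conjugate. Posterior precision = 1/σ₀² + n/σ²; posterior mean is the precision-weighted average of μ₀ and x̄.
σ₀² = 205.33² = 42160.4089, σ² = 136.00² = 18496; σ² + n·σ₀² = 18496 + 3·42160.4089 = 144977.2267.
Posterior precision = 1/σ₀² + n/σ² = 1/42160.4089 + 3/18496 = (σ² + n·σ₀²)/(σ₀²σ²) = 144977.2267/(42160.4089·18496); posterior variance σₙ² = σ₀²σ²/(σ² + n·σ₀²) = 42160.4089·18496/144977.2267 = 5378.768382.
Posterior SD = √σₙ² = √(42160.4089·18496/144977.2267) = 73.3401.

73.3401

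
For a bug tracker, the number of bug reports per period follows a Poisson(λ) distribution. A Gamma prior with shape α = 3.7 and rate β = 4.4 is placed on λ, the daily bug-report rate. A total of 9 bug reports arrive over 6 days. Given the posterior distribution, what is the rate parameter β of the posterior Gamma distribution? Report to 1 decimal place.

10.4

With a Gamma(shape α, rate β) prior, the Poisson likelihood is conjugate: the posterior is Gamma(α + ΣXᵢ, β + n).
Posterior: Gamma(α+S, β+n) = Gamma(3.7+9, 4.4+6) = Gamma(12.7, 10.4).
Posterior β = 10.4.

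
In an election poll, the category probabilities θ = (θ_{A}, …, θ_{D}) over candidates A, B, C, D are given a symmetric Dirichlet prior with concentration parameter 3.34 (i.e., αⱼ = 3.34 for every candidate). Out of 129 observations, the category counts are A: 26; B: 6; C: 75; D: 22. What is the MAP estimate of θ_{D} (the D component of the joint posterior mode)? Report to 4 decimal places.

The Dirichlet prior is conjugate to the Multinomial likelihood: each posterior αⱼ = prior αⱼ + observed count nⱼ.
Posterior concentration: (29.34, 9.34, 78.34, 25.34), total = 142.36.
Joint mode component: (α_{D}−1)/(Σα−K) = 24.34/138.36 = 0.1759.

0.1759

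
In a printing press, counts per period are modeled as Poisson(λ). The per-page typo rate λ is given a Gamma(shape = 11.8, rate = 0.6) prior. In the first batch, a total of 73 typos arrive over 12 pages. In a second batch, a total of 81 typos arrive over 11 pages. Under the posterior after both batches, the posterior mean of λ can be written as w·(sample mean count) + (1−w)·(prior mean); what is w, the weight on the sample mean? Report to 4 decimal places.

With a Gamma(shape α, rate β) prior, the Poisson likelihood is conjugate: the posterior is Gamma(α + ΣXᵢ, β + n).
Total number of pages: n = 12 + 11 = 23.
Posterior mean = (α₀+S)/(β₀+n) = [n/(β₀+n)]·(S/n) + [β₀/(β₀+n)]·(α₀/β₀), so only n and β₀ enter the weight.
Weight on data w = n/(β₀+n) = 23/(0.6+23) = 23/23.6 = 0.9746.

0.9746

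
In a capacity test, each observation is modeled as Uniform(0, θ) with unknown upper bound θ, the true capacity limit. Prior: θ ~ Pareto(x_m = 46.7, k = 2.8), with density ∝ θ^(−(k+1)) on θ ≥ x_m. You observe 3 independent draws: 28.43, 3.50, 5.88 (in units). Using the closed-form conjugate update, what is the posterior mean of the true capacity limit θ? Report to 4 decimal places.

A Pareto(scale x_m, shape k) prior on the upper bound θ of Uniform(0, θ) is conjugate: posterior is Pareto(max(x_m, max xᵢ), k + n).
Sample maximum = 28.43; prior scale x_m = 46.7 → posterior scale = max = 46.70.
Posterior shape = 2.8 + 3 = 5.8.
E[θ|data] = k·x_m/(k−1) = 5.8·46.70/4.8 = 56.4292.

56.4292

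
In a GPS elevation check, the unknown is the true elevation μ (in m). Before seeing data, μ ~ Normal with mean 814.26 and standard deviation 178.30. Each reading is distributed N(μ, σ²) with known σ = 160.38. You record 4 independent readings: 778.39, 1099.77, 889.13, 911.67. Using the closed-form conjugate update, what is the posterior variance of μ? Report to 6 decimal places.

5348.566038

For Normal data with known variance σ², a Normal(μ₀, σ₀²) prior on μ is conjugate. Posterior precision = 1/σ₀² + n/σ²; posterior mean is the precision-weighted average of μ₀ and x̄.
σ₀² = 178.30² = 31790.89, σ² = 160.38² = 25721.7444; σ² + n·σ₀² = 25721.7444 + 4·31790.89 = 152885.3044.
Posterior precision = 1/σ₀² + n/σ² = 1/31790.89 + 4/25721.7444 = (σ² + n·σ₀²)/(σ₀²σ²) = 152885.3044/(31790.89·25721.7444); posterior variance σₙ² = σ₀²σ²/(σ² + n·σ₀²) = 31790.89·25721.7444/152885.3044 = 5348.566038.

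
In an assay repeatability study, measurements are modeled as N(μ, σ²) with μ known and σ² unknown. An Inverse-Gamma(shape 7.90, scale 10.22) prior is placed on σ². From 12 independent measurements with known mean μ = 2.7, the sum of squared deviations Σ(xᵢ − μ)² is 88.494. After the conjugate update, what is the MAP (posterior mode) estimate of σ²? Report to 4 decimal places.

With known mean μ and an Inverse-Gamma(α, β) prior on σ², the Normal likelihood is conjugate: posterior is Inv-Gamma(α + n/2, β + Σ(xᵢ−μ)²/2).
Posterior: Inv-Gamma(7.90 + 12/2, 10.22 + 88.494/2) = Inv-Gamma(13.90, 54.4670).
Mode = β/(α+1) = 54.4670/14.90 = 3.6555.

3.6555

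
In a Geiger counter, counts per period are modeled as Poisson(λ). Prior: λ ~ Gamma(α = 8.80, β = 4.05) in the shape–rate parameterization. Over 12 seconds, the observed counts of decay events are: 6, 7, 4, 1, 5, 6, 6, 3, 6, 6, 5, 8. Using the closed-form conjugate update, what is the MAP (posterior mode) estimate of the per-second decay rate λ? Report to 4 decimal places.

4.4112

With a Gamma(shape α, rate β) prior, the Poisson likelihood is conjugate: the posterior is Gamma(α + ΣXᵢ, β + n).
Sum of counts S = 63 over n = 12 seconds.
Posterior: Gamma(α+S, β+n) = Gamma(8.80+63, 4.05+12) = Gamma(71.80, 16.05).
Mode of Gamma(α,β) for α≥1 is (α−1)/β = 70.80/16.05 = 4.4112.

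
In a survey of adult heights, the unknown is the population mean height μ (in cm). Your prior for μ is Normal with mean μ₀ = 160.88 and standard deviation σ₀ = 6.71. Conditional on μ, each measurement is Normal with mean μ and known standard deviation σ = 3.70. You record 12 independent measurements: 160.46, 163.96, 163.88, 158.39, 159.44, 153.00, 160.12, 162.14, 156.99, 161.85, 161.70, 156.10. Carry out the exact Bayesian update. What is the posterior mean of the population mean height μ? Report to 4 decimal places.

159.8616

For Normal data with known variance σ², a Normal(μ₀, σ₀²) prior on μ is conjugate. Posterior precision = 1/σ₀² + n/σ²; posterior mean is the precision-weighted average of μ₀ and x̄.
Σxᵢ = 160.46 + 163.96 + 163.88 + 158.39 + 159.44 + 153.00 + 160.12 + 162.14 + 156.99 + 161.85 + 161.70 + 156.10 = 1918.03, so n·x̄ = 1918.03.
σ₀² = 6.71² = 45.0241, σ² = 3.70² = 13.69; σ² + n·σ₀² = 13.69 + 12·45.0241 = 553.9792.
Posterior mean = (μ₀/σ₀² + n·x̄/σ²)/(1/σ₀² + n/σ²) = (σ²·μ₀ + σ₀²·n·x̄)/(σ² + n·σ₀²) = (13.69·160.88 + 45.0241·1918.03)/553.9792 = 88560.021723/553.9792 = 159.8616.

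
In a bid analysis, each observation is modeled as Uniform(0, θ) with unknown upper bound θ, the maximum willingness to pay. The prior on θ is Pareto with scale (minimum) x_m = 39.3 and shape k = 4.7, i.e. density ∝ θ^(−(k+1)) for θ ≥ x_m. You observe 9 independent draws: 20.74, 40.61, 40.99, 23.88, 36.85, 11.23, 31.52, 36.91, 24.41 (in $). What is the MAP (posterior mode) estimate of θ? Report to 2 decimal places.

40.99

A Pareto(scale x_m, shape k) prior on the upper bound θ of Uniform(0, θ) is conjugate: posterior is Pareto(max(x_m, max xᵢ), k + n).
Sample maximum = 40.99; prior scale x_m = 39.3 → posterior scale = max = 40.99.
Posterior shape = 4.7 + 9 = 13.7.
The Pareto density is decreasing on [x_m, ∞), so the mode is x_m = 40.99.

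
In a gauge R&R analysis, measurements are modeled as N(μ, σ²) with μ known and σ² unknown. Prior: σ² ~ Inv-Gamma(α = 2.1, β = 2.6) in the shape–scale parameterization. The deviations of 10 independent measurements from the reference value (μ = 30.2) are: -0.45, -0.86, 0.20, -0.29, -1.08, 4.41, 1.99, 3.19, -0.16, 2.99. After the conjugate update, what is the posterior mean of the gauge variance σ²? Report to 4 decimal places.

4.0969

With known mean μ and an Inverse-Gamma(α, β) prior on σ², the Normal likelihood is conjugate: posterior is Inv-Gamma(α + n/2, β + Σ(xᵢ−μ)²/2).
Σ(xᵢ−μ)² = (-0.45)² + (-0.86)² + (0.20)² + (-0.29)² + (-1.08)² + (4.41)² + (1.99)² + (3.19)² + (-0.16)² + (2.99)² = 44.7826.
Posterior: Inv-Gamma(2.1 + 10/2, 2.6 + 44.7826/2) = Inv-Gamma(7.10, 24.99130).
E[σ²|data] = β/(α−1) = 24.99130/6.10 = 4.0969.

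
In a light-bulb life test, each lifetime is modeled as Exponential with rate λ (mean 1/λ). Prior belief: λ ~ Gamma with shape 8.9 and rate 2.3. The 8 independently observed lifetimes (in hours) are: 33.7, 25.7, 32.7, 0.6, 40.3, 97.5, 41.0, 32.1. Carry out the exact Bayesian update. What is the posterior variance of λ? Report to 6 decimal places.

With a Gamma(shape α, rate β) prior on the exponential rate λ, the posterior after n observations with total T = Σxᵢ is Gamma(α+n, β+T).
Sum of observations T = 303.6 hours; n = 8.
Posterior: Gamma(8.9+8, 2.3+303.6) = Gamma(16.9, 305.9).
Var = α/β² = 0.000181.

0.000181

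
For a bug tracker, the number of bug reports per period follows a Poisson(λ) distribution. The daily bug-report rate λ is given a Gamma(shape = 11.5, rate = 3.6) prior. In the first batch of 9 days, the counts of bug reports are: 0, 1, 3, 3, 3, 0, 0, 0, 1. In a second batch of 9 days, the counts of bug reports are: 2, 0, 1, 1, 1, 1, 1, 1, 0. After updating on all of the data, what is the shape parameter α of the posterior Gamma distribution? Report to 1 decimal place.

30.5

With a Gamma(shape α, rate β) prior, the Poisson likelihood is conjugate: the posterior is Gamma(α + ΣXᵢ, β + n).
Batch 1: sum of counts S = 11 over n = 9 days.
After batch 1: Gamma(α+S, β+n) = Gamma(11.5+11, 3.6+9) = Gamma(22.5, 12.6).
Batch 2: sum of counts S = 8 over n = 9 days.
After batch 2: Gamma(α+S, β+n) = Gamma(22.5+8, 12.6+9) = Gamma(30.5, 21.6).
Posterior α = 30.5.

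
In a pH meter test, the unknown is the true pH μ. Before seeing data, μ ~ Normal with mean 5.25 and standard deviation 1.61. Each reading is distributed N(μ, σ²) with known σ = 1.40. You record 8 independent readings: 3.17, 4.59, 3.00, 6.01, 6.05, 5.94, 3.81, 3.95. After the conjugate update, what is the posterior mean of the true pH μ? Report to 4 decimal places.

For Normal data with known variance σ², a Normal(μ₀, σ₀²) prior on μ is conjugate. Posterior precision = 1/σ₀² + n/σ²; posterior mean is the precision-weighted average of μ₀ and x̄.
Σxᵢ = 3.17 + 4.59 + 3.00 + 6.01 + 6.05 + 5.94 + 3.81 + 3.95 = 36.52, so n·x̄ = 36.52.
σ₀² = 1.61² = 2.5921, σ² = 1.40² = 1.96; σ² + n·σ₀² = 1.96 + 8·2.5921 = 22.6968.
Posterior mean = (μ₀/σ₀² + n·x̄/σ²)/(1/σ₀² + n/σ²) = (σ²·μ₀ + σ₀²·n·x̄)/(σ² + n·σ₀²) = (1.96·5.25 + 2.5921·36.52)/22.6968 = 104.953492/22.6968 = 4.6242.

4.6242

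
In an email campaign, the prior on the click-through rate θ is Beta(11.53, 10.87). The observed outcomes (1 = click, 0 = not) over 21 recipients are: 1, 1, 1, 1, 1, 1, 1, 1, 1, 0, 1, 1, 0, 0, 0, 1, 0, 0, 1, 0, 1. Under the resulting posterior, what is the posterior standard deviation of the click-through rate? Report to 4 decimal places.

0.0739

The Beta prior is conjugate to a Binomial/Bernoulli likelihood; the update adds successes to α and failures to β.
Posterior: Beta(α+k, β+n−k) = Beta(11.53+14, 10.87+7) = Beta(25.53, 17.87).
Var = αβ/((α+β)²(α+β+1)) = 25.53·17.87/(43.40²·44.40) = 0.00545523; SD = √0.00545523 = 0.0739.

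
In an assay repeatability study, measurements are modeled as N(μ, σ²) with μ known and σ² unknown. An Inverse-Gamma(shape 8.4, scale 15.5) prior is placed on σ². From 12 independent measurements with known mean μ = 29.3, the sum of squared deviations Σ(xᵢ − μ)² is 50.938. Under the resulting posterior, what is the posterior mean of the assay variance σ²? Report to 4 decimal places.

With known mean μ and an Inverse-Gamma(α, β) prior on σ², the Normal likelihood is conjugate: posterior is Inv-Gamma(α + n/2, β + Σ(xᵢ−μ)²/2).
Posterior: Inv-Gamma(8.4 + 12/2, 15.5 + 50.938/2) = Inv-Gamma(14.40, 40.9690).
E[σ²|data] = β/(α−1) = 40.9690/13.40 = 3.0574.

3.0574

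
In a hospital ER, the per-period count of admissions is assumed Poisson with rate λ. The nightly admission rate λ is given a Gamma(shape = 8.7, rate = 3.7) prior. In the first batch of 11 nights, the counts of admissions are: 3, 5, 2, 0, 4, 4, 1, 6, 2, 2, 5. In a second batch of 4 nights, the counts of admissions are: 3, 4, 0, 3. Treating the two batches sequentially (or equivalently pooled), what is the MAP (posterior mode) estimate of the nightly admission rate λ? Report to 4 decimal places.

2.7647

With a Gamma(shape α, rate β) prior, the Poisson likelihood is conjugate: the posterior is Gamma(α + ΣXᵢ, β + n).
Batch 1: sum of counts S = 34 over n = 11 nights.
After batch 1: Gamma(α+S, β+n) = Gamma(8.7+34, 3.7+11) = Gamma(42.7, 14.7).
Batch 2: sum of counts S = 10 over n = 4 nights.
After batch 2: Gamma(α+S, β+n) = Gamma(42.7+10, 14.7+4) = Gamma(52.7, 18.7).
Mode of Gamma(α,β) for α≥1 is (α−1)/β = 51.7/18.7 = 2.7647.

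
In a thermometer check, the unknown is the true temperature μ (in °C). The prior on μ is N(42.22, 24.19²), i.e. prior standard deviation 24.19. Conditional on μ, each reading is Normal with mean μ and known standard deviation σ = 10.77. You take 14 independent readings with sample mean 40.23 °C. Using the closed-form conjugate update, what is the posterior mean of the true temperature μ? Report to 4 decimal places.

For Normal data with known variance σ², a Normal(μ₀, σ₀²) prior on μ is conjugate. Posterior precision = 1/σ₀² + n/σ²; posterior mean is the precision-weighted average of μ₀ and x̄.
n·x̄ = 14·40.23 = 563.22.
σ₀² = 24.19² = 585.1561, σ² = 10.77² = 115.9929; σ² + n·σ₀² = 115.9929 + 14·585.1561 = 8308.1783.
Posterior mean = (μ₀/σ₀² + n·x̄/σ²)/(1/σ₀² + n/σ²) = (σ²·μ₀ + σ₀²·n·x̄)/(σ² + n·σ₀²) = (115.9929·42.22 + 585.1561·563.22)/8308.1783 = 334468.83888/8308.1783 = 40.2578.

40.2578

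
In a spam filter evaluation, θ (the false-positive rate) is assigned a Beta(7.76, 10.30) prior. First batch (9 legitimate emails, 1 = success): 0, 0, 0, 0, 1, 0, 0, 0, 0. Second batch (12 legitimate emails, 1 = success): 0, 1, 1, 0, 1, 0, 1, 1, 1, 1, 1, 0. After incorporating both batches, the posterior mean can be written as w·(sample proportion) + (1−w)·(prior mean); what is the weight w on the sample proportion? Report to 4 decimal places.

0.5376

The Beta prior is conjugate to a Binomial/Bernoulli likelihood; the update adds successes to α and failures to β.
Total number of legitimate emails: n = 9 + 12 = 21.
Posterior mean = (α₀+k)/(α₀+β₀+n) = [n/(α₀+β₀+n)]·(k/n) + [(α₀+β₀)/(α₀+β₀+n)]·α₀/(α₀+β₀), so only n and the prior enter the weight.
The weight on the data is w = n/(α₀+β₀+n) = 21/(7.76+10.30+21) = 21/39.06 = 0.5376.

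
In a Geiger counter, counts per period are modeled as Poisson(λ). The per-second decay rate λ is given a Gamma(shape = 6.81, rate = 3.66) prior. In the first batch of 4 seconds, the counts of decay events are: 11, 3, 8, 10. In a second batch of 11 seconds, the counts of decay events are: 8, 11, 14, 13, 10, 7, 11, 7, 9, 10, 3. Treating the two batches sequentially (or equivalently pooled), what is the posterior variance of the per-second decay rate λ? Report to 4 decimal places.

With a Gamma(shape α, rate β) prior, the Poisson likelihood is conjugate: the posterior is Gamma(α + ΣXᵢ, β + n).
Batch 1: sum of counts S = 32 over n = 4 seconds.
After batch 1: Gamma(α+S, β+n) = Gamma(6.81+32, 3.66+4) = Gamma(38.81, 7.66).
Batch 2: sum of counts S = 103 over n = 11 seconds.
After batch 2: Gamma(α+S, β+n) = Gamma(38.81+103, 7.66+11) = Gamma(141.81, 18.66).
Var = α/β² = 141.81/18.66² = 0.4073.

0.4073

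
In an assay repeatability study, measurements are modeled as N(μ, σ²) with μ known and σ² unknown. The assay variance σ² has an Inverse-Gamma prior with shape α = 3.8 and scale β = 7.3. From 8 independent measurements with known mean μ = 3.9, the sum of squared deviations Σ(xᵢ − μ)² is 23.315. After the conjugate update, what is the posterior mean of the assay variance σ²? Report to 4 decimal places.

2.7879

With known mean μ and an Inverse-Gamma(α, β) prior on σ², the Normal likelihood is conjugate: posterior is Inv-Gamma(α + n/2, β + Σ(xᵢ−μ)²/2).
Posterior: Inv-Gamma(3.8 + 8/2, 7.3 + 23.315/2) = Inv-Gamma(7.80, 18.9575).
E[σ²|data] = β/(α−1) = 18.9575/6.80 = 2.7879.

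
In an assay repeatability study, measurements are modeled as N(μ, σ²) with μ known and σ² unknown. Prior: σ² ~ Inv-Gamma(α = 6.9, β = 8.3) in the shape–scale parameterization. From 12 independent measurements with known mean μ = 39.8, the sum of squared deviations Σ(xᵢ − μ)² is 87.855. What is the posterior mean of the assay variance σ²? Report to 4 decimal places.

With known mean μ and an Inverse-Gamma(α, β) prior on σ², the Normal likelihood is conjugate: posterior is Inv-Gamma(α + n/2, β + Σ(xᵢ−μ)²/2).
Posterior: Inv-Gamma(6.9 + 12/2, 8.3 + 87.855/2) = Inv-Gamma(12.90, 52.2275).
E[σ²|data] = β/(α−1) = 52.2275/11.90 = 4.3889.

4.3889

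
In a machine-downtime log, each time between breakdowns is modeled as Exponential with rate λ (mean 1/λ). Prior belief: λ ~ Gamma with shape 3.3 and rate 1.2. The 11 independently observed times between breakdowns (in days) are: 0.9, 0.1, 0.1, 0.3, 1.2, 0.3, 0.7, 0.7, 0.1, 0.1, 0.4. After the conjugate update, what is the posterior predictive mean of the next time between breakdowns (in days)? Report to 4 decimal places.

With a Gamma(shape α, rate β) prior on the exponential rate λ, the posterior after n observations with total T = Σxᵢ is Gamma(α+n, β+T).
Sum of observations T = 4.9 days; n = 11.
Posterior: Gamma(3.3+11, 1.2+4.9) = Gamma(14.3, 6.1).
The predictive distribution for the next observation is Lomax; its mean is β/(α−1) = 6.1/13.3 = 0.4586.

0.4586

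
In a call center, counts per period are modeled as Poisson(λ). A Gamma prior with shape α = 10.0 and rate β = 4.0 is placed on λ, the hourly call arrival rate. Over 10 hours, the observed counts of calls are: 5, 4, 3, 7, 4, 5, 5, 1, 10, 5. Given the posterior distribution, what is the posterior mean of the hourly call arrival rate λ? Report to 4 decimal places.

4.2143

With a Gamma(shape α, rate β) prior, the Poisson likelihood is conjugate: the posterior is Gamma(α + ΣXᵢ, β + n).
Sum of counts S = 49 over n = 10 hours.
Posterior: Gamma(α+S, β+n) = Gamma(10.0+49, 4.0+10) = Gamma(59.0, 14.0).
Posterior mean = α/β = 59.0/14.0 = 4.2143.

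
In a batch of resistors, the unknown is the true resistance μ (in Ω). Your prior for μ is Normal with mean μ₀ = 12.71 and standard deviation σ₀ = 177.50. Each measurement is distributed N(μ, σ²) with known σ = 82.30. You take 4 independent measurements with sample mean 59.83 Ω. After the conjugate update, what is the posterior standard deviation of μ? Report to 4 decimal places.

For Normal data with known variance σ², a Normal(μ₀, σ₀²) prior on μ is conjugate. Posterior precision = 1/σ₀² + n/σ²; posterior mean is the precision-weighted average of μ₀ and x̄.
σ₀² = 177.50² = 31506.25, σ² = 82.30² = 6773.29; σ² + n·σ₀² = 6773.29 + 4·31506.25 = 132798.29.
Posterior precision = 1/σ₀² + n/σ² = 1/31506.25 + 4/6773.29 = (σ² + n·σ₀²)/(σ₀²σ²) = 132798.29/(31506.25·6773.29); posterior variance σₙ² = σ₀²σ²/(σ² + n·σ₀²) = 31506.25·6773.29/132798.29 = 1606.955692.
Posterior SD = √σₙ² = √(31506.25·6773.29/132798.29) = 40.0869.

40.0869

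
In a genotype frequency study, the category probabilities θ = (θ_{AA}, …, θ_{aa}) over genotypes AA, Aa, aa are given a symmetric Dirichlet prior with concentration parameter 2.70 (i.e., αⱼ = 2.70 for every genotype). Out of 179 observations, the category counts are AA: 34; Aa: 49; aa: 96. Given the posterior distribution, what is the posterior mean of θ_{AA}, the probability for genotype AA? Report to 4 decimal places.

0.1962

The Dirichlet prior is conjugate to the Multinomial likelihood: each posterior αⱼ = prior αⱼ + observed count nⱼ.
Posterior concentration: (36.70, 51.70, 98.70), total = 187.10.
E[θ_{AA}|data] = α_{AA}/Σα = 36.70/187.10 = 0.1962.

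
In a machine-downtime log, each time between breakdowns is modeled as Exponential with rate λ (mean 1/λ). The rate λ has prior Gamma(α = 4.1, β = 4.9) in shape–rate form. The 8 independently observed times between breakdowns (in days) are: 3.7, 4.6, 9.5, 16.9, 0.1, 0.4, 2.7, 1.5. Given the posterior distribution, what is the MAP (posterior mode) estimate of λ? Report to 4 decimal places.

With a Gamma(shape α, rate β) prior on the exponential rate λ, the posterior after n observations with total T = Σxᵢ is Gamma(α+n, β+T).
Sum of observations T = 39.4 days; n = 8.
Posterior: Gamma(4.1+8, 4.9+39.4) = Gamma(12.1, 44.3).
Mode = (α−1)/β = 0.2506.

0.2506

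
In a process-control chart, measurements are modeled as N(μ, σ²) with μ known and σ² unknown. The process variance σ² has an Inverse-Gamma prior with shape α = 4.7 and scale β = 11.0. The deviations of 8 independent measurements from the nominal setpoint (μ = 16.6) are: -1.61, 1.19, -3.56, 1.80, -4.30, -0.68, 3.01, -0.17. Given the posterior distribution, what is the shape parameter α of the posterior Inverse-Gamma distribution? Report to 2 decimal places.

8.70

With known mean μ and an Inverse-Gamma(α, β) prior on σ², the Normal likelihood is conjugate: posterior is Inv-Gamma(α + n/2, β + Σ(xᵢ−μ)²/2).
Σ(xᵢ−μ)² = (-1.61)² + (1.19)² + (-3.56)² + (1.80)² + (-4.30)² + (-0.68)² + (3.01)² + (-0.17)² = 47.9632.
Posterior: Inv-Gamma(4.7 + 8/2, 11.0 + 47.9632/2) = Inv-Gamma(8.70, 34.98160).
Posterior α = 8.70.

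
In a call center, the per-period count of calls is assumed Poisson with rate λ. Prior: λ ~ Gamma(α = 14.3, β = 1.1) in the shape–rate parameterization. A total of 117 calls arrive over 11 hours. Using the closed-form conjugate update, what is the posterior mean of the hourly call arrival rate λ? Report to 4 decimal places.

With a Gamma(shape α, rate β) prior, the Poisson likelihood is conjugate: the posterior is Gamma(α + ΣXᵢ, β + n).
Posterior: Gamma(α+S, β+n) = Gamma(14.3+117, 1.1+11) = Gamma(131.3, 12.1).
Posterior mean = α/β = 131.3/12.1 = 10.8512.

10.8512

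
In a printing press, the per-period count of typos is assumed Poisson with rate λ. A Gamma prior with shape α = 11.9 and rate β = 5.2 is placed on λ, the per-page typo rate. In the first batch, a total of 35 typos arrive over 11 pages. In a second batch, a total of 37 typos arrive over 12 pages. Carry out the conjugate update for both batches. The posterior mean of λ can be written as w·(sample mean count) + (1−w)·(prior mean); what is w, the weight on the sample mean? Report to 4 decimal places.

With a Gamma(shape α, rate β) prior, the Poisson likelihood is conjugate: the posterior is Gamma(α + ΣXᵢ, β + n).
Total number of pages: n = 11 + 12 = 23.
Posterior mean = (α₀+S)/(β₀+n) = [n/(β₀+n)]·(S/n) + [β₀/(β₀+n)]·(α₀/β₀), so only n and β₀ enter the weight.
Weight on data w = n/(β₀+n) = 23/(5.2+23) = 23/28.2 = 0.8156.

0.8156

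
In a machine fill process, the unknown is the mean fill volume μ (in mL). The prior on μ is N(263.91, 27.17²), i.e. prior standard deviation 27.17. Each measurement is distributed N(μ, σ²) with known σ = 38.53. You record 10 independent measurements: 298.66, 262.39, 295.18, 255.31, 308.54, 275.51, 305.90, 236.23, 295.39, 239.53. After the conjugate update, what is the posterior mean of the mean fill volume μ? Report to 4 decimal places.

275.0281

For Normal data with known variance σ², a Normal(μ₀, σ₀²) prior on μ is conjugate. Posterior precision = 1/σ₀² + n/σ²; posterior mean is the precision-weighted average of μ₀ and x̄.
Σxᵢ = 298.66 + 262.39 + 295.18 + 255.31 + 308.54 + 275.51 + 305.90 + 236.23 + 295.39 + 239.53 = 2772.64, so n·x̄ = 2772.64.
σ₀² = 27.17² = 738.2089, σ² = 38.53² = 1484.5609; σ² + n·σ₀² = 1484.5609 + 10·738.2089 = 8866.6499.
Posterior mean = (μ₀/σ₀² + n·x̄/σ²)/(1/σ₀² + n/σ²) = (σ²·μ₀ + σ₀²·n·x̄)/(σ² + n·σ₀²) = (1484.5609·263.91 + 738.2089·2772.64)/8866.6499 = 2438577.991615/8866.6499 = 275.0281.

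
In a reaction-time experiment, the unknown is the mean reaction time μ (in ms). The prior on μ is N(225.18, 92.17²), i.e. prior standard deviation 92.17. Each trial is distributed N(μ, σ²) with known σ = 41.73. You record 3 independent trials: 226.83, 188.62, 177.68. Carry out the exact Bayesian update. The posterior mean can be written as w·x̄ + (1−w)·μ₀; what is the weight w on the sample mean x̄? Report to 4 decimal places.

0.9360

For Normal data with known variance σ², a Normal(μ₀, σ₀²) prior on μ is conjugate. Posterior precision = 1/σ₀² + n/σ²; posterior mean is the precision-weighted average of μ₀ and x̄.
σ₀² = 92.17² = 8495.3089, σ² = 41.73² = 1741.3929. Prior precision 1/σ₀² = 1/8495.3089; data precision n/σ² = 3/1741.3929.
w = (n/σ²)/(1/σ₀² + n/σ²) = n·σ₀²/(σ² + n·σ₀²) = 3·8495.3089/(1741.3929 + 3·8495.3089) = 25485.9267/27227.3196 = 0.9360.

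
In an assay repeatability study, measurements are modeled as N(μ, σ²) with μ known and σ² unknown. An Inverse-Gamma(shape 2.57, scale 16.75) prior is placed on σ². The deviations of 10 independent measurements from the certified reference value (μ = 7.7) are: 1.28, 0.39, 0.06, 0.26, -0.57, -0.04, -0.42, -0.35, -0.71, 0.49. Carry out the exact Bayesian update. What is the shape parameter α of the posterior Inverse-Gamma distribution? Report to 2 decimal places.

With known mean μ and an Inverse-Gamma(α, β) prior on σ², the Normal likelihood is conjugate: posterior is Inv-Gamma(α + n/2, β + Σ(xᵢ−μ)²/2).
Σ(xᵢ−μ)² = (1.28)² + (0.39)² + (0.06)² + (0.26)² + (-0.57)² + (-0.04)² + (-0.42)² + (-0.35)² + (-0.71)² + (0.49)² = 3.2313.
Posterior: Inv-Gamma(2.57 + 10/2, 16.75 + 3.2313/2) = Inv-Gamma(7.57, 18.36565).
Posterior α = 7.57.

7.57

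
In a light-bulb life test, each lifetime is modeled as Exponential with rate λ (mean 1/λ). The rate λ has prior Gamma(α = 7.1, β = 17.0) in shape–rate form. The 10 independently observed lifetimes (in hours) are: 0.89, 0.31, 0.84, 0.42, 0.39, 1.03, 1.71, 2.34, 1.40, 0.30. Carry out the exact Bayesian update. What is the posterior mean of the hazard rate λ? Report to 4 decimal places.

With a Gamma(shape α, rate β) prior on the exponential rate λ, the posterior after n observations with total T = Σxᵢ is Gamma(α+n, β+T).
Sum of observations T = 9.63 hours; n = 10.
Posterior: Gamma(7.1+10, 17.0+9.63) = Gamma(17.1, 26.63).
Posterior mean of λ = α/β = 17.1/26.63 = 0.6421.

0.6421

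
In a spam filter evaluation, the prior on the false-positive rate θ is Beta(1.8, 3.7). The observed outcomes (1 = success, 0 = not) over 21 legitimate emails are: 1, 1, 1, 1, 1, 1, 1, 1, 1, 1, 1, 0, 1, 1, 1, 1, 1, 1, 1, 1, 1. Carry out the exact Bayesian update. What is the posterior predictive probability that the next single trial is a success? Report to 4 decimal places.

0.8226

The Beta prior is conjugate to a Binomial/Bernoulli likelihood; the update adds successes to α and failures to β.
Posterior: Beta(α+k, β+n−k) = Beta(1.8+20, 3.7+1) = Beta(21.8, 4.7).
For a single future Bernoulli trial, P(success | data) = α/(α+β) = 0.8226.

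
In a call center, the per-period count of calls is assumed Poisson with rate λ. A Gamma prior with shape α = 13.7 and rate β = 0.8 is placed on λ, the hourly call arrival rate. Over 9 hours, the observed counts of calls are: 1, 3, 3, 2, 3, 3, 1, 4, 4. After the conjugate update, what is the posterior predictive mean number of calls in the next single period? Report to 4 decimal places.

3.8469

With a Gamma(shape α, rate β) prior, the Poisson likelihood is conjugate: the posterior is Gamma(α + ΣXᵢ, β + n).
Sum of counts S = 24 over n = 9 hours.
Posterior: Gamma(α+S, β+n) = Gamma(13.7+24, 0.8+9) = Gamma(37.7, 9.8).
The predictive distribution for one future period is NegBinom with mean α/β = 3.8469.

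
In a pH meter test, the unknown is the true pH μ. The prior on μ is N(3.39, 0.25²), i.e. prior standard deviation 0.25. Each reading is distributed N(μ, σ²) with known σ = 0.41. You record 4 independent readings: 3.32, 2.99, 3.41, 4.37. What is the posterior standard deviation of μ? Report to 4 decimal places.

For Normal data with known variance σ², a Normal(μ₀, σ₀²) prior on μ is conjugate. Posterior precision = 1/σ₀² + n/σ²; posterior mean is the precision-weighted average of μ₀ and x̄.
σ₀² = 0.25² = 0.0625, σ² = 0.41² = 0.1681; σ² + n·σ₀² = 0.1681 + 4·0.0625 = 0.4181.
Posterior precision = 1/σ₀² + n/σ² = 1/0.0625 + 4/0.1681 = (σ² + n·σ₀²)/(σ₀²σ²) = 0.4181/(0.0625·0.1681); posterior variance σₙ² = σ₀²σ²/(σ² + n·σ₀²) = 0.0625·0.1681/0.4181 = 0.025129.
Posterior SD = √σₙ² = √(0.0625·0.1681/0.4181) = 0.1585.

0.1585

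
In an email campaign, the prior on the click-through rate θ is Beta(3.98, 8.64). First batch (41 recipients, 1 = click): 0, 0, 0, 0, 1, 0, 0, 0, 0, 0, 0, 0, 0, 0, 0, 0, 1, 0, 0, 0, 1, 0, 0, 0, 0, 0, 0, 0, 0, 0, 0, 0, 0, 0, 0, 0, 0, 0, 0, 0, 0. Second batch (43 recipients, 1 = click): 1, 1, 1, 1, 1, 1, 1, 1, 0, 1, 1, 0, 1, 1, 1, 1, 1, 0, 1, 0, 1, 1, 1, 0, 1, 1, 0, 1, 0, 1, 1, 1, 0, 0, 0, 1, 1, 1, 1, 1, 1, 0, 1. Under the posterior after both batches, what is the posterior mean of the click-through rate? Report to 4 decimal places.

0.4034

The Beta prior is conjugate to a Binomial/Bernoulli likelihood; the update adds successes to α and failures to β.
After batch 1: Beta(3.98+3, 8.64+38) = Beta(6.98, 46.64).
After batch 2: Beta(6.98+32, 46.64+11) = Beta(38.98, 57.64).
Posterior mean = α/(α+β) = 38.98/96.62 = 0.4034.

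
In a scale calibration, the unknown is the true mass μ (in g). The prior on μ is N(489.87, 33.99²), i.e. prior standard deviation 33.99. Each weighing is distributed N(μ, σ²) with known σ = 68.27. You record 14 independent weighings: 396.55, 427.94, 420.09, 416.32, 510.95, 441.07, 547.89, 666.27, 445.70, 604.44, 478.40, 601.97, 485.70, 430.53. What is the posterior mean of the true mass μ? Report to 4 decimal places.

490.7372

For Normal data with known variance σ², a Normal(μ₀, σ₀²) prior on μ is conjugate. Posterior precision = 1/σ₀² + n/σ²; posterior mean is the precision-weighted average of μ₀ and x̄.
Σxᵢ = 396.55 + 427.94 + 420.09 + 416.32 + 510.95 + 441.07 + 547.89 + 666.27 + 445.70 + 604.44 + 478.40 + 601.97 + 485.70 + 430.53 = 6873.82, so n·x̄ = 6873.82.
σ₀² = 33.99² = 1155.3201, σ² = 68.27² = 4660.7929; σ² + n·σ₀² = 4660.7929 + 14·1155.3201 = 20835.2743.
Posterior mean = (μ₀/σ₀² + n·x̄/σ²)/(1/σ₀² + n/σ²) = (σ²·μ₀ + σ₀²·n·x̄)/(σ² + n·σ₀²) = (4660.7929·489.87 + 1155.3201·6873.82)/20835.2743 = 10224645.027705/20835.2743 = 490.7372.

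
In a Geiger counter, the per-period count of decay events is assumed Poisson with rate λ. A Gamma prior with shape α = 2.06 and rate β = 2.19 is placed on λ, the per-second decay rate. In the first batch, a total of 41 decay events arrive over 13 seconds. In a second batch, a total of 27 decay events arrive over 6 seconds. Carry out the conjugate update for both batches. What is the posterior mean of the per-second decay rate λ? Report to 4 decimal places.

With a Gamma(shape α, rate β) prior, the Poisson likelihood is conjugate: the posterior is Gamma(α + ΣXᵢ, β + n).
After batch 1: Gamma(α+S, β+n) = Gamma(2.06+41, 2.19+13) = Gamma(43.06, 15.19).
After batch 2: Gamma(α+S, β+n) = Gamma(43.06+27, 15.19+6) = Gamma(70.06, 21.19).
Posterior mean = α/β = 70.06/21.19 = 3.3063.

3.3063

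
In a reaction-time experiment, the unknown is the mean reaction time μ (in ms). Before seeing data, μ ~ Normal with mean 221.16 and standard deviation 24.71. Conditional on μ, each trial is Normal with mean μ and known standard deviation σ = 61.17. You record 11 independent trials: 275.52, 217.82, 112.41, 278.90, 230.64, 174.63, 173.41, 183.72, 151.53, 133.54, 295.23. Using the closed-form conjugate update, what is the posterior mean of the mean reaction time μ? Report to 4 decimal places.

For Normal data with known variance σ², a Normal(μ₀, σ₀²) prior on μ is conjugate. Posterior precision = 1/σ₀² + n/σ²; posterior mean is the precision-weighted average of μ₀ and x̄.
Σxᵢ = 275.52 + 217.82 + 112.41 + 278.90 + 230.64 + 174.63 + 173.41 + 183.72 + 151.53 + 133.54 + 295.23 = 2227.35, so n·x̄ = 2227.35.
σ₀² = 24.71² = 610.5841, σ² = 61.17² = 3741.7689; σ² + n·σ₀² = 3741.7689 + 11·610.5841 = 10458.194.
Posterior mean = (μ₀/σ₀² + n·x̄/σ²)/(1/σ₀² + n/σ²) = (σ²·μ₀ + σ₀²·n·x̄)/(σ² + n·σ₀²) = (3741.7689·221.16 + 610.5841·2227.35)/10458.194 = 2187514.105059/10458.194 = 209.1675.

209.1675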